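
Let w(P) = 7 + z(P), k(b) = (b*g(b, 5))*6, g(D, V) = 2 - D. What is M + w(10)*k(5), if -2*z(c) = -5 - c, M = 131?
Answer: -1174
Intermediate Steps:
z(c) = 5/2 + c/2 (z(c) = -(-5 - c)/2 = 5/2 + c/2)
k(b) = 6*b*(2 - b) (k(b) = (b*(2 - b))*6 = 6*b*(2 - b))
w(P) = 19/2 + P/2 (w(P) = 7 + (5/2 + P/2) = 19/2 + P/2)
M + w(10)*k(5) = 131 + (19/2 + (1/2)*10)*(6*5*(2 - 1*5)) = 131 + (19/2 + 5)*(6*5*(2 - 5)) = 131 + 29*(6*5*(-3))/2 = 131 + (29/2)*(-90) = 131 - 1305 = -1174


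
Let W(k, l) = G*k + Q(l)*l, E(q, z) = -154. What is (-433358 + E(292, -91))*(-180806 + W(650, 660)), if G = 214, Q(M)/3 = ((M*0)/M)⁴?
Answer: 18080051472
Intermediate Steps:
Q(M) = 0 (Q(M) = 3*((M*0)/M)⁴ = 3*(0/M)⁴ = 3*0⁴ = 3*0 = 0)
W(k, l) = 214*k (W(k, l) = 214*k + 0*l = 214*k + 0 = 214*k)
(-433358 + E(292, -91))*(-180806 + W(650, 660)) = (-433358 - 154)*(-180806 + 214*650) = -433512*(-180806 + 139100) = -433512*(-41706) = 18080051472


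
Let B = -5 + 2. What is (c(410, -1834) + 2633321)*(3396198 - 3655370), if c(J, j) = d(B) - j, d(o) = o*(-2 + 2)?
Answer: -682958391660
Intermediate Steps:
B = -3
d(o) = 0 (d(o) = o*0 = 0)
c(J, j) = -j (c(J, j) = 0 - j = -j)
(c(410, -1834) + 2633321)*(3396198 - 3655370) = (-1*(-1834) + 2633321)*(3396198 - 3655370) = (1834 + 2633321)*(-259172) = 2635155*(-259172) = -682958391660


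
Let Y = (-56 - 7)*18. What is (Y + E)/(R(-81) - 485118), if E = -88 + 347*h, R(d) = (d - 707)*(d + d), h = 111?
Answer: -37295/357462 ≈ -0.10433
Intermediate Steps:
Y = -1134 (Y = -63*18 = -1134)
R(d) = 2*d*(-707 + d) (R(d) = (-707 + d)*(2*d) = 2*d*(-707 + d))
E = 38429 (E = -88 + 347*111 = -88 + 38517 = 38429)
(Y + E)/(R(-81) - 485118) = (-1134 + 38429)/(2*(-81)*(-707 - 81) - 485118) = 37295/(2*(-81)*(-788) - 485118) = 37295/(127656 - 485118) = 37295/(-357462) = 37295*(-1/357462) = -37295/357462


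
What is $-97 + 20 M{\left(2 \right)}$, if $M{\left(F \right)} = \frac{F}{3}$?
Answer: $- \frac{251}{3} \approx -83.667$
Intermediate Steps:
$M{\left(F \right)} = \frac{F}{3}$ ($M{\left(F \right)} = F \frac{1}{3} = \frac{F}{3}$)
$-97 + 20 M{\left(2 \right)} = -97 + 20 \cdot \frac{1}{3} \cdot 2 = -97 + 20 \cdot \frac{2}{3} = -97 + \frac{40}{3} = - \frac{251}{3}$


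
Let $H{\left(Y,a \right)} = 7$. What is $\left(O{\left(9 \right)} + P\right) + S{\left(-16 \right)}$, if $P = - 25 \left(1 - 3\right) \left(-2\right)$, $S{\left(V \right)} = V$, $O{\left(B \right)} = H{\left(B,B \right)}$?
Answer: $-109$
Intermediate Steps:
$O{\left(B \right)} = 7$
$P = -100$ ($P = - 25 \left(\left(-2\right) \left(-2\right)\right) = \left(-25\right) 4 = -100$)
$\left(O{\left(9 \right)} + P\right) + S{\left(-16 \right)} = \left(7 - 100\right) - 16 = -93 - 16 = -109$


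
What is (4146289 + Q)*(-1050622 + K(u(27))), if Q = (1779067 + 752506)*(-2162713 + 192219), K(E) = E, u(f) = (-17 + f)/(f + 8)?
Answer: 36686782380456434096/7 ≈ 5.2410e+18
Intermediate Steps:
u(f) = (-17 + f)/(8 + f)
Q = -4988449407062 (Q = 2531573*(-1970494) = -4988449407062)
(4146289 + Q)*(-1050622 + K(u(27))) = (4146289 - 4988449407062)*(-1050622 + (-17 + 27)/(8 + 27)) = -4988445260773*(-1050622 + 10/35) = -4988445260773*(-1050622 + (1/35)*10) = -4988445260773*(-1050622 + 2/7) = -4988445260773*(-7354352/7) = 36686782380456434096/7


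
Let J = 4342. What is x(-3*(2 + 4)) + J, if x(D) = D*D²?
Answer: -1490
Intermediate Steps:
x(D) = D³
x(-3*(2 + 4)) + J = (-3*(2 + 4))³ + 4342 = (-3*6)³ + 4342 = (-18)³ + 4342 = -5832 + 4342 = -1490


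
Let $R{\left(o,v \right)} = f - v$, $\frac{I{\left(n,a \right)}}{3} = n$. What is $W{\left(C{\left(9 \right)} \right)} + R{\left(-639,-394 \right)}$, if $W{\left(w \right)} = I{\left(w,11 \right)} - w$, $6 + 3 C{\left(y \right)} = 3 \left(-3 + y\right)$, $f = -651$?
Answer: $-249$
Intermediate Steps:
$I{\left(n,a \right)} = 3 n$
$R{\left(o,v \right)} = -651 - v$
$C{\left(y \right)} = -5 + y$ ($C{\left(y \right)} = -2 + \frac{3 \left(-3 + y\right)}{3} = -2 + \frac{-9 + 3 y}{3} = -2 + \left(-3 + y\right) = -5 + y$)
$W{\left(w \right)} = 2 w$ ($W{\left(w \right)} = 3 w - w = 2 w$)
$W{\left(C{\left(9 \right)} \right)} + R{\left(-639,-394 \right)} = 2 \left(-5 + 9\right) - 257 = 2 \cdot 4 + \left(-651 + 394\right) = 8 - 257 = -249$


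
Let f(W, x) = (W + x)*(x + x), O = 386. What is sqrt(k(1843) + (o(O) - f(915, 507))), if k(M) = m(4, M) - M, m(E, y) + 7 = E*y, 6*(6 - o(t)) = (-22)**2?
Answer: I*sqrt(12928146)/3 ≈ 1198.5*I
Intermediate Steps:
f(W, x) = 2*x*(W + x) (f(W, x) = (W + x)*(2*x) = 2*x*(W + x))
o(t) = -224/3 (o(t) = 6 - 1/6*(-22)**2 = 6 - 1/6*484 = 6 - 242/3 = -224/3)
m(E, y) = -7 + E*y
k(M) = -7 + 3*M (k(M) = (-7 + 4*M) - M = -7 + 3*M)
sqrt(k(1843) + (o(O) - f(915, 507))) = sqrt((-7 + 3*1843) + (-224/3 - 2*507*(915 + 507))) = sqrt((-7 + 5529) + (-224/3 - 2*507*1422)) = sqrt(5522 + (-224/3 - 1*1441908)) = sqrt(5522 + (-224/3 - 1441908)) = sqrt(5522 - 4325948/3) = sqrt(-4309382/3) = I*sqrt(12928146)/3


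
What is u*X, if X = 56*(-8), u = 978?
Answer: -438144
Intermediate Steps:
X = -448
u*X = 978*(-448) = -438144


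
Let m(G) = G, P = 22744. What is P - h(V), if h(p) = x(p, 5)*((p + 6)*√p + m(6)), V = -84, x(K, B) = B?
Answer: 22714 + 780*I*√21 ≈ 22714.0 + 3574.4*I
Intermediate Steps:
h(p) = 30 + 5*√p*(6 + p) (h(p) = 5*((p + 6)*√p + 6) = 5*((6 + p)*√p + 6) = 5*(√p*(6 + p) + 6) = 5*(6 + √p*(6 + p)) = 30 + 5*√p*(6 + p))
P - h(V) = 22744 - (30 + 5*(-84)^(3/2) + 30*√(-84)) = 22744 - (30 + 5*(-168*I*√21) + 30*(2*I*√21)) = 22744 - (30 - 840*I*√21 + 60*I*√21) = 22744 - (30 - 780*I*√21) = 22744 + (-30 + 780*I*√21) = 22714 + 780*I*√21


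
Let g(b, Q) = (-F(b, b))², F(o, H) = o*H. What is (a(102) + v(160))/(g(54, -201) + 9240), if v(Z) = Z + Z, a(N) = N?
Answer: 211/4256148 ≈ 4.9575e-5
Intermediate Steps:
F(o, H) = H*o
g(b, Q) = b⁴ (g(b, Q) = (-b*b)² = (-b²)² = b⁴)
v(Z) = 2*Z
(a(102) + v(160))/(g(54, -201) + 9240) = (102 + 2*160)/(54⁴ + 9240) = (102 + 320)/(8503056 + 9240) = 422/8512296 = 422*(1/8512296) = 211/4256148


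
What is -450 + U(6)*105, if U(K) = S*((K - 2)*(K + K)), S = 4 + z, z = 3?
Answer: 34830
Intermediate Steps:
S = 7 (S = 4 + 3 = 7)
U(K) = 14*K*(-2 + K) (U(K) = 7*((K - 2)*(K + K)) = 7*((-2 + K)*(2*K)) = 7*(2*K*(-2 + K)) = 14*K*(-2 + K))
-450 + U(6)*105 = -450 + (14*6*(-2 + 6))*105 = -450 + (14*6*4)*105 = -450 + 336*105 = -450 + 35280 = 34830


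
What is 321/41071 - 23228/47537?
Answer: -938737811/1952392127 ≈ -0.48081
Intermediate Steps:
321/41071 - 23228/47537 = -938737811/1952392127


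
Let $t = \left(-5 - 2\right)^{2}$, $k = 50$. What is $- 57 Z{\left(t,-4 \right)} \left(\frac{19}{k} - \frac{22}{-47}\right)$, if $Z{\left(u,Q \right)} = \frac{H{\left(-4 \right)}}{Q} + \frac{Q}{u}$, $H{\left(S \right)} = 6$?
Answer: $\frac{3521631}{46060} \approx 76.458$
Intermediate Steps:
$t = 49$ ($t = \left(-7\right)^{2} = 49$)
$Z{\left(u,Q \right)} = \frac{6}{Q} + \frac{Q}{u}$
$- 57 Z{\left(t,-4 \right)} \left(\frac{19}{k} - \frac{22}{-47}\right) = - 57 \left(\frac{6}{-4} - \frac{4}{49}\right) \left(\frac{19}{50} - \frac{22}{-47}\right) = - 57 \left(6 \left(- \frac{1}{4}\right) - \frac{4}{49}\right) \left(19 \cdot \frac{1}{50} - - \frac{22}{47}\right) = - 57 \left(- \frac{3}{2} - \frac{4}{49}\right) \left(\frac{19}{50} + \frac{22}{47}\right) = \left(-57\right) \left(- \frac{155}{98}\right) \frac{1993}{2350} = \frac{8835}{98} \cdot \frac{1993}{2350} = \frac{3521631}{46060}$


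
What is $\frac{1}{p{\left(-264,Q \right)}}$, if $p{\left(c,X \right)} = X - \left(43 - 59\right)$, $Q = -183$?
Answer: $- \frac{1}{167} \approx -0.005988$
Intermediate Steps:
$p{\left(c,X \right)} = 16 + X$ ($p{\left(c,X \right)} = X - \left(43 - 59\right) = X - -16 = X + 16 = 16 + X$)
$\frac{1}{p{\left(-264,Q \right)}} = \frac{1}{16 - 183} = \frac{1}{-167} = - \frac{1}{167}$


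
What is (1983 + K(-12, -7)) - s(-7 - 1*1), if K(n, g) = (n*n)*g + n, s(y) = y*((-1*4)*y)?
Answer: 1219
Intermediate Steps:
s(y) = -4*y**2 (s(y) = y*(-4*y) = -4*y**2)
K(n, g) = n + g*n**2 (K(n, g) = n**2*g + n = g*n**2 + n = n + g*n**2)
(1983 + K(-12, -7)) - s(-7 - 1*1) = (1983 - 12*(1 - 7*(-12))) - (-4)*(-7 - 1*1)**2 = (1983 - 12*(1 + 84)) - (-4)*(-7 - 1)**2 = (1983 - 12*85) - (-4)*(-8)**2 = (1983 - 1020) - (-4)*64 = 963 - 1*(-256) = 963 + 256 = 1219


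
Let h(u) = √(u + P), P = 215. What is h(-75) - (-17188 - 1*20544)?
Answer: 37732 + 2*√35 ≈ 37744.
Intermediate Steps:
h(u) = √(215 + u) (h(u) = √(u + 215) = √(215 + u))
h(-75) - (-17188 - 1*20544) = √(215 - 75) - (-17188 - 1*20544) = √140 - (-17188 - 20544) = 2*√35 - 1*(-37732) = 2*√35 + 37732 = 37732 + 2*√35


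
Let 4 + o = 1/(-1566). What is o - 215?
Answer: -342955/1566 ≈ -219.00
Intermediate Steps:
o = -6265/1566 (o = -4 + 1/(-1566) = -4 - 1/1566 = -6265/1566 ≈ -4.0006)
o - 215 = -6265/1566 - 215 = -342955/1566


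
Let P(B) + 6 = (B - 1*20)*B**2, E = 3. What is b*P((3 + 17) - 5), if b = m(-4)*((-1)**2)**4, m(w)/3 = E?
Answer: -10179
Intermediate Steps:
m(w) = 9 (m(w) = 3*3 = 9)
b = 9 (b = 9*((-1)**2)**4 = 9*1**4 = 9*1 = 9)
P(B) = -6 + B**2*(-20 + B) (P(B) = -6 + (B - 1*20)*B**2 = -6 + (B - 20)*B**2 = -6 + (-20 + B)*B**2 = -6 + B**2*(-20 + B))
b*P((3 + 17) - 5) = 9*(-6 + ((3 + 17) - 5)**3 - 20*((3 + 17) - 5)**2) = 9*(-6 + (20 - 5)**3 - 20*(20 - 5)**2) = 9*(-6 + 15**3 - 20*15**2) = 9*(-6 + 3375 - 20*225) = 9*(-6 + 3375 - 4500) = 9*(-1131) = -10179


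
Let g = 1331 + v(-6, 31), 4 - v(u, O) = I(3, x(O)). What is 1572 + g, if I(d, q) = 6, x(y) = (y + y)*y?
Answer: 2901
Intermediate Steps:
x(y) = 2*y**2 (x(y) = (2*y)*y = 2*y**2)
v(u, O) = -2 (v(u, O) = 4 - 1*6 = 4 - 6 = -2)
g = 1329 (g = 1331 - 2 = 1329)
1572 + g = 1572 + 1329 = 2901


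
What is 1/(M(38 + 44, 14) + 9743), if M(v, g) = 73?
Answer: 1/9816 ≈ 0.00010187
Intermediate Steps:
1/(M(38 + 44, 14) + 9743) = 1/(73 + 9743) = 1/9816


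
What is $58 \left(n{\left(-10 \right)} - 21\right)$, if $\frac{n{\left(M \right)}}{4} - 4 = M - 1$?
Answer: $-2842$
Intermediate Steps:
$n{\left(M \right)} = 12 + 4 M$ ($n{\left(M \right)} = 16 + 4 \left(M - 1\right) = 16 + 4 \left(-1 + M\right) = 16 + \left(-4 + 4 M\right) = 12 + 4 M$)
$58 \left(n{\left(-10 \right)} - 21\right) = 58 \left(\left(12 + 4 \left(-10\right)\right) - 21\right) = 58 \left(\left(12 - 40\right) - 21\right) = 58 \left(-28 - 21\right) = 58 \left(-49\right) = -2842$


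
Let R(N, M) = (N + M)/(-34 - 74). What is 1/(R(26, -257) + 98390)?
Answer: 36/3542117 ≈ 1.0163e-5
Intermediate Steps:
R(N, M) = -M/108 - N/108 (R(N, M) = (M + N)/(-108) = (M + N)*(-1/108) = -M/108 - N/108)
1/(R(26, -257) + 98390) = 1/((-1/108*(-257) - 1/108*26) + 98390) = 1/((257/108 - 13/54) + 98390) = 1/(77/36 + 98390) = 1/(3542117/36) = 36/3542117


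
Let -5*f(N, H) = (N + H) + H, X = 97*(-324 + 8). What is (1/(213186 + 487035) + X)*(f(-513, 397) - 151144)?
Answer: 16226181075970091/3501105 ≈ 4.6346e+9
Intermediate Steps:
X = -30652 (X = 97*(-316) = -30652)
f(N, H) = -2*H/5 - N/5 (f(N, H) = -((N + H) + H)/5 = -((H + N) + H)/5 = -(N + 2*H)/5 = -2*H/5 - N/5)
(1/(213186 + 487035) + X)*(f(-513, 397) - 151144) = (1/(213186 + 487035) - 30652)*((-⅖*397 - ⅕*(-513)) - 151144) = (1/700221 - 30652)*((-794/5 + 513/5) - 151144) = (1/700221 - 30652)*(-281/5 - 151144) = -21463174091/700221*(-756001/5) = 16226181075970091/3501105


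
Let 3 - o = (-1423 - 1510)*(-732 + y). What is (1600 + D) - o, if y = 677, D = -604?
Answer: 162308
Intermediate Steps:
o = -161312 (o = 3 - (-1423 - 1510)*(-732 + 677) = 3 - (-2933)*(-55) = 3 - 1*161315 = 3 - 161315 = -161312)
(1600 + D) - o = (1600 - 604) - 1*(-161312) = 996 + 161312 = 162308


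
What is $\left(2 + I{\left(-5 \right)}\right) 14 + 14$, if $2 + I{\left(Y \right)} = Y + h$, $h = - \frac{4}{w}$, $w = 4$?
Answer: $-70$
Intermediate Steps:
$h = -1$ ($h = - \frac{4}{4} = \left(-4\right) \frac{1}{4} = -1$)
$I{\left(Y \right)} = -3 + Y$ ($I{\left(Y \right)} = -2 + \left(Y - 1\right) = -2 + \left(-1 + Y\right) = -3 + Y$)
$\left(2 + I{\left(-5 \right)}\right) 14 + 14 = \left(2 - 8\right) 14 + 14 = \left(-6\right) 14 + 14 = -84 + 14 = -70$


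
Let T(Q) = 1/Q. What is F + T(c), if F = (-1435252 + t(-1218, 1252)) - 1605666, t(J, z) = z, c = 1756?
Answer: -5337653495/1756 ≈ -3.0397e+6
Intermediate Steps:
F = -3039666 (F = (-1435252 + 1252) - 1605666 = -1434000 - 1605666 = -3039666)
F + T(c) = -3039666 + 1/1756 = -5337653495/1756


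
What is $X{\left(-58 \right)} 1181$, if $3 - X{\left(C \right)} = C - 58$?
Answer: $140539$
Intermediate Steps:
$X{\left(C \right)} = 61 - C$ ($X{\left(C \right)} = 3 - \left(C - 58\right) = 3 - \left(-58 + C\right) = 61 - C$)
$X{\left(-58 \right)} 1181 = \left(61 - -58\right) 1181 = \left(61 + 58\right) 1181 = 119 \cdot 1181 = 140539$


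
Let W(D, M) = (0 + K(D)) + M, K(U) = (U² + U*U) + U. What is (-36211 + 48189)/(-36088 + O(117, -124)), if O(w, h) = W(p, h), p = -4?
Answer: -5989/18092 ≈ -0.33103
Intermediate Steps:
K(U) = U + 2*U² (K(U) = (U² + U²) + U = 2*U² + U = U + 2*U²)
W(D, M) = M + D*(1 + 2*D) (W(D, M) = (0 + D*(1 + 2*D)) + M = D*(1 + 2*D) + M = M + D*(1 + 2*D))
O(w, h) = 28 + h (O(w, h) = h - 4*(1 + 2*(-4)) = h - 4*(1 - 8) = h - 4*(-7) = h + 28 = 28 + h)
(-36211 + 48189)/(-36088 + O(117, -124)) = (-36211 + 48189)/(-36088 + (28 - 124)) = 11978/(-36088 - 96) = 11978/(-36184) = 11978*(-1/36184) = -5989/18092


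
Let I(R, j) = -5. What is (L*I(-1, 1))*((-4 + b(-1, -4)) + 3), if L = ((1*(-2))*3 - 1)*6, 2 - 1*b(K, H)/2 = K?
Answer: 1050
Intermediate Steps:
b(K, H) = 4 - 2*K
L = -42 (L = (-2*3 - 1)*6 = (-6 - 1)*6 = -7*6 = -42)
(L*I(-1, 1))*((-4 + b(-1, -4)) + 3) = (-42*(-5))*((-4 + (4 - 2*(-1))) + 3) = 210*((-4 + (4 + 2)) + 3) = 210*((-4 + 6) + 3) = 210*(2 + 3) = 210*5 = 1050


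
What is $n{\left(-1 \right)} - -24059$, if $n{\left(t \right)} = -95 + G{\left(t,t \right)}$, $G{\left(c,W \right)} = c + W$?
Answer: $23962$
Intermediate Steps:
$G{\left(c,W \right)} = W + c$
$n{\left(t \right)} = -95 + 2 t$ ($n{\left(t \right)} = -95 + \left(t + t\right) = -95 + 2 t$)
$n{\left(-1 \right)} - -24059 = \left(-95 + 2 \left(-1\right)\right) - -24059 = \left(-95 - 2\right) + 24059 = -97 + 24059 = 23962$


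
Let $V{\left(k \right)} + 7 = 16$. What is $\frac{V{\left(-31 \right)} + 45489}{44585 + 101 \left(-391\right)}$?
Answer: $\frac{7583}{849} \approx 8.9317$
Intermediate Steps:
$V{\left(k \right)} = 9$ ($V{\left(k \right)} = -7 + 16 = 9$)
$\frac{V{\left(-31 \right)} + 45489}{44585 + 101 \left(-391\right)} = \frac{9 + 45489}{44585 + 101 \left(-391\right)} = \frac{45498}{44585 - 39491} = \frac{45498}{5094} = 45498 \cdot \frac{1}{5094} = \frac{7583}{849}$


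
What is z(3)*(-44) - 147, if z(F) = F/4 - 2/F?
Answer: -452/3 ≈ -150.67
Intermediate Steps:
z(F) = -2/F + F/4 (z(F) = F*(¼) - 2/F = F/4 - 2/F = -2/F + F/4)
z(3)*(-44) - 147 = (-2/3 + (¼)*3)*(-44) - 147 = (-2*⅓ + ¾)*(-44) - 147 = (-⅔ + ¾)*(-44) - 147 = (1/12)*(-44) - 147 = -11/3 - 147 = -452/3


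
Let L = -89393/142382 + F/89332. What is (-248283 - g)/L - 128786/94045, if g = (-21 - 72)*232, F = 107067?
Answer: -19370295608461578022/48760707657665 ≈ -3.9725e+5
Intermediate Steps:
g = -21576 (g = -93*232 = -21576)
L = 3629379059/6359634412 (L = -89393/142382 + 107067/89332 = 3629379059/6359634412 ≈ 0.57069)
(-248283 - g)/L - 128786/94045 = (-248283 - 1*(-21576))/(3629379059/6359634412) - 128786/94045 = (-248283 + 21576)*(6359634412/3629379059) - 128786*1/94045 = -226707*6359634412/3629379059 - 18398/13435 = -1441773638641284/3629379059 - 18398/13435 = -19370295608461578022/48760707657665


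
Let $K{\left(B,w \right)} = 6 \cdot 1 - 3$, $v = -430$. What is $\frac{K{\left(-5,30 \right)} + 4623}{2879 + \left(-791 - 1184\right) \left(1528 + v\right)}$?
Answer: $- \frac{4626}{2165671} \approx -0.0021361$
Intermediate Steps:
$K{\left(B,w \right)} = 3$ ($K{\left(B,w \right)} = 6 - 3 = 3$)
$\frac{K{\left(-5,30 \right)} + 4623}{2879 + \left(-791 - 1184\right) \left(1528 + v\right)} = \frac{3 + 4623}{2879 + \left(-791 - 1184\right) \left(1528 - 430\right)} = \frac{4626}{2879 - 2168550} = \frac{4626}{-2165671} = 4626 \left(- \frac{1}{2165671}\right) = - \frac{4626}{2165671}$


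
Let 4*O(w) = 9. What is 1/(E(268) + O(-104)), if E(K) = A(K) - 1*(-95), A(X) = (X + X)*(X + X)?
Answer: 4/1149573 ≈ 3.4796e-6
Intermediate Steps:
O(w) = 9/4 (O(w) = (¼)*9 = 9/4)
A(X) = 4*X² (A(X) = (2*X)*(2*X) = 4*X²)
E(K) = 95 + 4*K² (E(K) = 4*K² - 1*(-95) = 4*K² + 95 = 95 + 4*K²)
1/(E(268) + O(-104)) = 1/((95 + 4*268²) + 9/4) = 1/((95 + 4*71824) + 9/4) = 1/((95 + 287296) + 9/4) = 1/(287391 + 9/4) = 1/(1149573/4) = 4/1149573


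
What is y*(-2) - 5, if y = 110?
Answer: -225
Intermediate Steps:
y*(-2) - 5 = 110*(-2) - 5 = -220 - 5 = -225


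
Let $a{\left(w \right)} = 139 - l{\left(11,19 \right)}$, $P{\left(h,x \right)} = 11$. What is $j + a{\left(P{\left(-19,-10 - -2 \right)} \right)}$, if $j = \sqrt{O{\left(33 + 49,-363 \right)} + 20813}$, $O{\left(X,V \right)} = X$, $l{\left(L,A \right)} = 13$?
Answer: $126 + \sqrt{20895} \approx 270.55$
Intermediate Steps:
$j = \sqrt{20895}$ ($j = \sqrt{\left(33 + 49\right) + 20813} = \sqrt{82 + 20813} = \sqrt{20895} \approx 144.55$)
$a{\left(w \right)} = 126$ ($a{\left(w \right)} = 139 - 13 = 126$)
$j + a{\left(P{\left(-19,-10 - -2 \right)} \right)} = \sqrt{20895} + 126 = 126 + \sqrt{20895}$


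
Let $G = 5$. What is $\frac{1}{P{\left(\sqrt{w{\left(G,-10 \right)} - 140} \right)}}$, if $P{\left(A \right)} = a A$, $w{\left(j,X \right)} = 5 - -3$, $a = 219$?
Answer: $- \frac{i \sqrt{33}}{14454} \approx - 0.00039744 i$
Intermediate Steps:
$w{\left(j,X \right)} = 8$ ($w{\left(j,X \right)} = 5 + 3 = 8$)
$P{\left(A \right)} = 219 A$
$\frac{1}{P{\left(\sqrt{w{\left(G,-10 \right)} - 140} \right)}} = \frac{1}{219 \sqrt{8 - 140}} = \frac{1}{219 \sqrt{-132}} = \frac{1}{219 \cdot 2 i \sqrt{33}} = \frac{1}{438 i \sqrt{33}} = - \frac{i \sqrt{33}}{14454}$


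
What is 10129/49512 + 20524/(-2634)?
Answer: -164917417/21735768 ≈ -7.5874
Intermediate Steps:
10129/49512 + 20524/(-2634) = 10129*(1/49512) + 20524*(-1/2634) = 10129/49512 - 10262/1317 = -164917417/21735768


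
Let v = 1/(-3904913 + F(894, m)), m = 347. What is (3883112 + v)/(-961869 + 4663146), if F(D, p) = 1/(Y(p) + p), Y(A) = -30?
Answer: 4806739001890723/4581653197925340 ≈ 1.0491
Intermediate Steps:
F(D, p) = 1/(-30 + p)
v = -317/1237857420 (v = 1/(-3904913 + 1/(-30 + 347)) = 1/(-3904913 + 1/317) = 1/(-1237857420/317) = -317/1237857420 ≈ -2.5609e-7)
(3883112 + v)/(-961869 + 4663146) = (3883112 - 317/1237857420)/(-961869 + 4663146) = (4806739001890723/1237857420)/3701277 = (4806739001890723/1237857420)*(1/3701277) = 4806739001890723/4581653197925340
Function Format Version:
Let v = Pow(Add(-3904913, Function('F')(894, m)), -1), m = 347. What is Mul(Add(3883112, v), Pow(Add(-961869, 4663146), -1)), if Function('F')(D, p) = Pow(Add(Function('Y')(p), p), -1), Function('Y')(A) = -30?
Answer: Rational(4806739001890723, 4581653197925340) ≈ 1.0491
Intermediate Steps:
Function('F')(D, p) = Pow(Add(-30, p), -1)
v = Rational(-317, 1237857420) (v = Pow(Add(-3904913, Pow(Add(-30, 347), -1)), -1) = Pow(Add(-3904913, Pow(317, -1)), -1) = Pow(Add(-3904913, Rational(1, 317)), -1) = Pow(Rational(-1237857420, 317), -1) = Rational(-317, 1237857420) ≈ -2.5609e-7)
Mul(Add(3883112, v), Pow(Add(-961869, 4663146), -1)) = Mul(Add(3883112, Rational(-317, 1237857420)), Pow(Add(-961869, 4663146), -1)) = Mul(Rational(4806739001890723, 1237857420), Pow(3701277, -1)) = Mul(Rational(4806739001890723, 1237857420), Rational(1, 3701277)) = Rational(4806739001890723, 4581653197925340)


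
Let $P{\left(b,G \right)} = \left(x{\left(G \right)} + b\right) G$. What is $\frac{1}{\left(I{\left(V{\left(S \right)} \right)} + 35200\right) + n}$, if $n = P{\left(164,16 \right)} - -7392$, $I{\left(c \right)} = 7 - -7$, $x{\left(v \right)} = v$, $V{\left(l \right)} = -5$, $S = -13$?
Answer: $\frac{1}{45486} \approx 2.1985 \cdot 10^{-5}$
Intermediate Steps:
$P{\left(b,G \right)} = G \left(G + b\right)$ ($P{\left(b,G \right)} = \left(G + b\right) G = G \left(G + b\right)$)
$I{\left(c \right)} = 14$ ($I{\left(c \right)} = 7 + 7 = 14$)
$n = 10272$ ($n = 16 \left(16 + 164\right) - -7392 = 16 \cdot 180 + 7392 = 2880 + 7392 = 10272$)
$\frac{1}{\left(I{\left(V{\left(S \right)} \right)} + 35200\right) + n} = \frac{1}{\left(14 + 35200\right) + 10272} = \frac{1}{35214 + 10272} = \frac{1}{45486}$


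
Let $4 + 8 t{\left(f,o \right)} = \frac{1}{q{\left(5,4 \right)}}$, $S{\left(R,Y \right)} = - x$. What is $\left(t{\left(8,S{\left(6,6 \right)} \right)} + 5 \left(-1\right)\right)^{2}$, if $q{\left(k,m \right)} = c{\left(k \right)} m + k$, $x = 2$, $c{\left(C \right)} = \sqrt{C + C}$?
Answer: $\frac{7068637}{233280} - \frac{1189 \sqrt{10}}{29160} \approx 30.172$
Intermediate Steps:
$c{\left(C \right)} = \sqrt{2} \sqrt{C}$ ($c{\left(C \right)} = \sqrt{2 C} = \sqrt{2} \sqrt{C}$)
$q{\left(k,m \right)} = k + m \sqrt{2} \sqrt{k}$ ($q{\left(k,m \right)} = \sqrt{2} \sqrt{k} m + k = m \sqrt{2} \sqrt{k} + k = k + m \sqrt{2} \sqrt{k}$)
$S{\left(R,Y \right)} = -2$ ($S{\left(R,Y \right)} = \left(-1\right) 2 = -2$)
$t{\left(f,o \right)} = - \frac{1}{2} + \frac{1}{8 \left(5 + 4 \sqrt{10}\right)}$ ($t{\left(f,o \right)} = - \frac{1}{2} + \frac{1}{8 \left(5 + 4 \sqrt{2} \sqrt{5}\right)} = - \frac{1}{2} + \frac{1}{8 \left(5 + 4 \sqrt{10}\right)}$)
$\left(t{\left(8,S{\left(6,6 \right)} \right)} + 5 \left(-1\right)\right)^{2} = \left(\left(- \frac{109}{216} + \frac{\sqrt{10}}{270}\right) + 5 \left(-1\right)\right)^{2} = \left(\left(- \frac{109}{216} + \frac{\sqrt{10}}{270}\right) - 5\right)^{2} = \left(- \frac{1189}{216} + \frac{\sqrt{10}}{270}\right)^{2}$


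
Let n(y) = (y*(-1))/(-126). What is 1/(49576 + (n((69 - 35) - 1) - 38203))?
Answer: 42/477677 ≈ 8.7925e-5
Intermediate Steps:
n(y) = y/126 (n(y) = -y*(-1/126) = y/126)
1/(49576 + (n((69 - 35) - 1) - 38203)) = 1/(49576 + (((69 - 35) - 1)/126 - 38203)) = 1/(49576 + ((34 - 1)/126 - 38203)) = 1/(49576 + ((1/126)*33 - 38203)) = 1/(49576 + (11/42 - 38203)) = 1/(49576 - 1604515/42) = 1/(477677/42) = 42/477677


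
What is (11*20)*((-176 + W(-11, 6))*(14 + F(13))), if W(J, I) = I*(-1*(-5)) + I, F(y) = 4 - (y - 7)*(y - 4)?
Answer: 1108800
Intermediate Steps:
F(y) = 4 - (-7 + y)*(-4 + y)
W(J, I) = 6*I (W(J, I) = I*5 + I = 5*I + I = 6*I)
(11*20)*((-176 + W(-11, 6))*(14 + F(13))) = (11*20)*((-176 + 6*6)*(14 + (-24 - 1*13² + 11*13))) = 220*((-176 + 36)*(14 + (-24 - 1*169 + 143))) = 220*(-140*(14 + (-24 - 169 + 143))) = 220*(-140*(14 - 50)) = 220*(-140*(-36)) = 220*5040 = 1108800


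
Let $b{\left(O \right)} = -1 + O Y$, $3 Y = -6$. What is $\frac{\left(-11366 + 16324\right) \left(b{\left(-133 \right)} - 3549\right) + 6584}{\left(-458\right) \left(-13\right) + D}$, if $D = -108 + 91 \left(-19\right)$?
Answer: $- \frac{16275488}{4117} \approx -3953.2$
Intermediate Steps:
$Y = -2$ ($Y = \frac{1}{3} \left(-6\right) = -2$)
$b{\left(O \right)} = -1 - 2 O$ ($b{\left(O \right)} = -1 + O \left(-2\right) = -1 - 2 O$)
$D = -1837$ ($D = -108 - 1729 = -1837$)
$\frac{\left(-11366 + 16324\right) \left(b{\left(-133 \right)} - 3549\right) + 6584}{\left(-458\right) \left(-13\right) + D} = \frac{\left(-11366 + 16324\right) \left(\left(-1 - -266\right) - 3549\right) + 6584}{\left(-458\right) \left(-13\right) - 1837} = \frac{4958 \left(\left(-1 + 266\right) - 3549\right) + 6584}{5954 - 1837} = \frac{4958 \left(265 - 3549\right) + 6584}{4117} = \left(4958 \left(-3284\right) + 6584\right) \frac{1}{4117} = \left(-16282072 + 6584\right) \frac{1}{4117} = \left(-16275488\right) \frac{1}{4117} = - \frac{16275488}{4117}$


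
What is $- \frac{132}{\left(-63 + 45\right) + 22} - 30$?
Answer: $-63$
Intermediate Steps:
$- \frac{132}{\left(-63 + 45\right) + 22} - 30 = - \frac{132}{-18 + 22} - 30 = - \frac{132}{4} - 30 = \left(-132\right) \frac{1}{4} - 30 = -33 - 30 = -63$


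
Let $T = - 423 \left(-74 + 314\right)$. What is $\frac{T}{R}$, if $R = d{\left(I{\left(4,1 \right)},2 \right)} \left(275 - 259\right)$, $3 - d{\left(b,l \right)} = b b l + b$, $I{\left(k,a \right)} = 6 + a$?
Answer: $\frac{2115}{34} \approx 62.206$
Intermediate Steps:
$d{\left(b,l \right)} = 3 - b - l b^{2}$ ($d{\left(b,l \right)} = 3 - \left(b b l + b\right) = 3 - \left(b^{2} l + b\right) = 3 - \left(l b^{2} + b\right) = 3 - \left(b + l b^{2}\right) = 3 - b - l b^{2}$)
$T = -101520$ ($T = \left(-423\right) 240 = -101520$)
$R = -1632$ ($R = \left(3 - \left(6 + 1\right) - 2 \left(6 + 1\right)^{2}\right) \left(275 - 259\right) = \left(3 - 7 - 2 \cdot 7^{2}\right) 16 = \left(3 - 7 - 2 \cdot 49\right) 16 = \left(3 - 7 - 98\right) 16 = \left(-102\right) 16 = -1632$)
$\frac{T}{R} = - \frac{101520}{-1632} = \left(-101520\right) \left(- \frac{1}{1632}\right) = \frac{2115}{34}$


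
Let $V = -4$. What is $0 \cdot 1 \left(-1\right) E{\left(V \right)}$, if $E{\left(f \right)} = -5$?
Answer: $0$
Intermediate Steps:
$0 \cdot 1 \left(-1\right) E{\left(V \right)} = 0 \cdot 1 \left(-1\right) \left(-5\right) = 0 \left(-1\right) \left(-5\right) = 0 \left(-5\right) = 0$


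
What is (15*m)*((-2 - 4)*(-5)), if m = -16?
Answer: -7200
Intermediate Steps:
(15*m)*((-2 - 4)*(-5)) = (15*(-16))*((-2 - 4)*(-5)) = -(-1440)*(-5) = -240*30 = -7200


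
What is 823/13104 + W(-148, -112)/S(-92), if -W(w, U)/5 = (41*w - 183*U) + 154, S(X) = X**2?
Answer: -2577301/301392 ≈ -8.5513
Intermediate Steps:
W(w, U) = -770 - 205*w + 915*U (W(w, U) = -5*((41*w - 183*U) + 154) = -5*((-183*U + 41*w) + 154) = -5*(154 - 183*U + 41*w) = -770 - 205*w + 915*U)
823/13104 + W(-148, -112)/S(-92) = 823/13104 + (-770 - 205*(-148) + 915*(-112))/((-92)**2) = 823*(1/13104) + (-770 + 30340 - 102480)/8464 = 823/13104 - 72910*1/8464 = 823/13104 - 1585/184 = -2577301/301392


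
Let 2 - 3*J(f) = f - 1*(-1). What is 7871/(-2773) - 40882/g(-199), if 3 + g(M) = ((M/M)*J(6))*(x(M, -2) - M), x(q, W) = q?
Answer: 113342173/8319 ≈ 13625.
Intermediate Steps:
J(f) = ⅓ - f/3 (J(f) = ⅔ - (f - 1*(-1))/3 = ⅔ - (f + 1)/3 = ⅔ - (1 + f)/3 = ⅔ + (-⅓ - f/3) = ⅓ - f/3)
g(M) = -3 (g(M) = -3 + ((M/M)*(⅓ - ⅓*6))*(M - M) = -3 + (1*(⅓ - 2))*0 = -3 + (1*(-5/3))*0 = -3 - 5/3*0 = -3 + 0 = -3)
7871/(-2773) - 40882/g(-199) = 7871/(-2773) - 40882/(-3) = 7871*(-1/2773) - 40882*(-⅓) = -7871/2773 + 40882/3 = 113342173/8319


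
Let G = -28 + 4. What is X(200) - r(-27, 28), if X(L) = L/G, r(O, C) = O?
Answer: 56/3 ≈ 18.667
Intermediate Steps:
G = -24
X(L) = -L/24 (X(L) = L/(-24) = L*(-1/24) = -L/24)
X(200) - r(-27, 28) = -1/24*200 - 1*(-27) = -25/3 + 27 = 56/3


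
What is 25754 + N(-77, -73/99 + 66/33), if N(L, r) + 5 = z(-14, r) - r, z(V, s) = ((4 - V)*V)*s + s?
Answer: 279739/11 ≈ 25431.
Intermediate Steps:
z(V, s) = s + V*s*(4 - V) (z(V, s) = (V*(4 - V))*s + s = V*s*(4 - V) + s = s + V*s*(4 - V))
N(L, r) = -5 - 252*r (N(L, r) = -5 + (r*(1 - 1*(-14)² + 4*(-14)) - r) = -5 + (r*(1 - 1*196 - 56) - r) = -5 + (r*(1 - 196 - 56) - r) = -5 + (r*(-251) - r) = -5 + (-251*r - r) = -5 - 252*r)
25754 + N(-77, -73/99 + 66/33) = 25754 + (-5 - 252*(-73/99 + 66/33)) = 25754 + (-5 - 252*(-73*1/99 + 66*(1/33))) = 25754 + (-5 - 252*(-73/99 + 2)) = 25754 + (-5 - 252*125/99) = 25754 + (-5 - 3500/11) = 25754 - 3555/11 = 279739/11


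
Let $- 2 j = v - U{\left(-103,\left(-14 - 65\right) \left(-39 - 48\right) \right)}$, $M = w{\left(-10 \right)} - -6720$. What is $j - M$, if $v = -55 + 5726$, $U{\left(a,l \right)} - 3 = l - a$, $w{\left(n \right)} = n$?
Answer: $-6056$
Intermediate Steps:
$U{\left(a,l \right)} = 3 + l - a$ ($U{\left(a,l \right)} = 3 - \left(a - l\right) = 3 + l - a$)
$v = 5671$
$M = 6710$ ($M = -10 - -6720 = -10 + 6720 = 6710$)
$j = 654$ ($j = - \frac{5671 - \left(3 + \left(-14 - 65\right) \left(-39 - 48\right) - -103\right)}{2} = - \frac{5671 - \left(3 - -6873 + 103\right)}{2} = - \frac{5671 - \left(3 + 6873 + 103\right)}{2} = - \frac{5671 - 6979}{2} = \left(- \frac{1}{2}\right) \left(-1308\right) = 654$)
$j - M = 654 - 6710 = -6056$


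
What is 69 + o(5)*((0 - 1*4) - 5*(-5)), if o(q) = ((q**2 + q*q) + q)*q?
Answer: 5844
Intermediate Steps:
o(q) = q*(q + 2*q**2) (o(q) = ((q**2 + q**2) + q)*q = (2*q**2 + q)*q = (q + 2*q**2)*q = q*(q + 2*q**2))
69 + o(5)*((0 - 1*4) - 5*(-5)) = 69 + (5**2*(1 + 2*5))*((0 - 1*4) - 5*(-5)) = 69 + (25*(1 + 10))*((0 - 4) + 25) = 69 + (25*11)*(-4 + 25) = 69 + 275*21 = 69 + 5775 = 5844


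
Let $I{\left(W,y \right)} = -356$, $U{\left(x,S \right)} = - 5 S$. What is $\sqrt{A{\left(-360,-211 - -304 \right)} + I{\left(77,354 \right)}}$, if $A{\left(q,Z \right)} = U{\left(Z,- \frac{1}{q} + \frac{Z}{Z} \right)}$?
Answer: $\frac{i \sqrt{51986}}{12} \approx 19.0 i$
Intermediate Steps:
$A{\left(q,Z \right)} = -5 + \frac{5}{q}$ ($A{\left(q,Z \right)} = - 5 \left(- \frac{1}{q} + \frac{Z}{Z}\right) = - 5 \left(- \frac{1}{q} + 1\right) = - 5 \left(1 - \frac{1}{q}\right) = -5 + \frac{5}{q}$)
$\sqrt{A{\left(-360,-211 - -304 \right)} + I{\left(77,354 \right)}} = \sqrt{\left(-5 + \frac{5}{-360}\right) - 356} = \sqrt{\left(-5 + 5 \left(- \frac{1}{360}\right)\right) - 356} = \sqrt{\left(-5 - \frac{1}{72}\right) - 356} = \sqrt{- \frac{361}{72} - 356} = \sqrt{- \frac{25993}{72}} = \frac{i \sqrt{51986}}{12}$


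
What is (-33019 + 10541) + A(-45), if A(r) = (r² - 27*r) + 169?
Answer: -19069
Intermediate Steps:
A(r) = 169 + r² - 27*r
(-33019 + 10541) + A(-45) = (-33019 + 10541) + (169 + (-45)² - 27*(-45)) = -22478 + (169 + 2025 + 1215) = -22478 + 3409 = -19069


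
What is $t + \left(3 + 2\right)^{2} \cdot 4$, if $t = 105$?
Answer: $205$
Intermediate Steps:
$t + \left(3 + 2\right)^{2} \cdot 4 = 105 + \left(3 + 2\right)^{2} \cdot 4 = 105 + 5^{2} \cdot 4 = 105 + 25 \cdot 4 = 105 + 100 = 205$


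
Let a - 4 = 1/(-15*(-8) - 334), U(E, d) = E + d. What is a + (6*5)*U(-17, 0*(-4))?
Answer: -108285/214 ≈ -506.00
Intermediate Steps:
a = 855/214 (a = 4 + 1/(-15*(-8) - 334) = 4 + 1/(120 - 334) = 4 + 1/(-214) = 4 - 1/214 = 855/214 ≈ 3.9953)
a + (6*5)*U(-17, 0*(-4)) = 855/214 + (6*5)*(-17 + 0*(-4)) = 855/214 + 30*(-17 + 0) = 855/214 + 30*(-17) = 855/214 - 510 = -108285/214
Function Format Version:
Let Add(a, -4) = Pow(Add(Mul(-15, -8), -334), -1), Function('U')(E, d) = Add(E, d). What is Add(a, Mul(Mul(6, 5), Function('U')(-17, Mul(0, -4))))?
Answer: Rational(-108285, 214) ≈ -506.00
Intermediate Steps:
a = Rational(855, 214) (a = Add(4, Pow(Add(Mul(-15, -8), -334), -1)) = Add(4, Pow(Add(120, -334), -1)) = Add(4, Pow(-214, -1)) = Add(4, Rational(-1, 214)) = Rational(855, 214) ≈ 3.9953)
Add(a, Mul(Mul(6, 5), Function('U')(-17, Mul(0, -4)))) = Add(Rational(855, 214), Mul(Mul(6, 5), Add(-17, Mul(0, -4)))) = Add(Rational(855, 214), Mul(30, Add(-17, 0))) = Add(Rational(855, 214), Mul(30, -17)) = Add(Rational(855, 214), -510) = Rational(-108285, 214)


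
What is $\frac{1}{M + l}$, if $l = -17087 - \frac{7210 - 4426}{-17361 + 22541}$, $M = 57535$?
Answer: $\frac{1295}{52379464} \approx 2.4723 \cdot 10^{-5}$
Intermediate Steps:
$l = - \frac{22128361}{1295}$ ($l = -17087 - \frac{2784}{5180} = -17087 - 2784 \cdot \frac{1}{5180} = -17087 - \frac{696}{1295} = - \frac{22128361}{1295} \approx -17088.0$)
$\frac{1}{M + l} = \frac{1}{57535 - \frac{22128361}{1295}} = \frac{1}{\frac{52379464}{1295}} = \frac{1295}{52379464}$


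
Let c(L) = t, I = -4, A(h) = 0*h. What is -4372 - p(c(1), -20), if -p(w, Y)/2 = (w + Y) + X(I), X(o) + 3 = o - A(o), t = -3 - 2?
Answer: -4436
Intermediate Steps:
A(h) = 0
t = -5
c(L) = -5
X(o) = -3 + o (X(o) = -3 + (o - 1*0) = -3 + (o + 0) = -3 + o)
p(w, Y) = 14 - 2*Y - 2*w (p(w, Y) = -2*((w + Y) + (-3 - 4)) = -2*((Y + w) - 7) = -2*(-7 + Y + w) = 14 - 2*Y - 2*w)
-4372 - p(c(1), -20) = -4372 - (14 - 2*(-20) - 2*(-5)) = -4372 - (14 + 40 + 10) = -4372 - 1*64 = -4372 - 64 = -4436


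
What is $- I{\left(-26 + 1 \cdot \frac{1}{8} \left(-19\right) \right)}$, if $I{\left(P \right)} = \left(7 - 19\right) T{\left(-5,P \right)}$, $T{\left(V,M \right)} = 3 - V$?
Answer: $96$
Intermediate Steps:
$I{\left(P \right)} = -96$ ($I{\left(P \right)} = \left(7 - 19\right) \left(3 - -5\right) = - 12 \left(3 + 5\right) = \left(-12\right) 8 = -96$)
$- I{\left(-26 + 1 \cdot \frac{1}{8} \left(-19\right) \right)} = \left(-1\right) \left(-96\right) = 96$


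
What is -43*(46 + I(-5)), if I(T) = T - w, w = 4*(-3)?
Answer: -2279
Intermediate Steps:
w = -12
I(T) = 12 + T (I(T) = T - 1*(-12) = T + 12 = 12 + T)
-43*(46 + I(-5)) = -43*(46 + (12 - 5)) = -43*(46 + 7) = -43*53 = -2279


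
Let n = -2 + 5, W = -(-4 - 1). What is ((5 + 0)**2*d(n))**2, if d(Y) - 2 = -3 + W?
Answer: 10000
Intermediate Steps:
W = 5 (W = -1*(-5) = 5)
n = 3
d(Y) = 4 (d(Y) = 2 + (-3 + 5) = 2 + 2 = 4)
((5 + 0)**2*d(n))**2 = ((5 + 0)**2*4)**2 = (5**2*4)**2 = (25*4)**2 = 100**2 = 10000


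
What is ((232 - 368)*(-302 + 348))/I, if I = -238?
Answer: 184/7 ≈ 26.286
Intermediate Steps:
((232 - 368)*(-302 + 348))/I = ((232 - 368)*(-302 + 348))/(-238) = -136*46*(-1/238) = -6256*(-1/238) = 184/7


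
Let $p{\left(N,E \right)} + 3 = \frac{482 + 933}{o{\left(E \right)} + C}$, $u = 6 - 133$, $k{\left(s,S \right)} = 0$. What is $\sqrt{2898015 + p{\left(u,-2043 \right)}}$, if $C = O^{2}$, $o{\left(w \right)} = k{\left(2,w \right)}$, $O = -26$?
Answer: $\frac{\sqrt{1959057527}}{26} \approx 1702.4$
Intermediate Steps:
$o{\left(w \right)} = 0$
$C = 676$ ($C = \left(-26\right)^{2} = 676$)
$u = -127$ ($u = 6 - 133 = -127$)
$p{\left(N,E \right)} = - \frac{613}{676}$ ($p{\left(N,E \right)} = -3 + \frac{482 + 933}{0 + 676} = -3 + \frac{1415}{676} = - \frac{613}{676}$)
$\sqrt{2898015 + p{\left(u,-2043 \right)}} = \sqrt{2898015 - \frac{613}{676}} = \sqrt{\frac{1959057527}{676}} = \frac{\sqrt{1959057527}}{26}$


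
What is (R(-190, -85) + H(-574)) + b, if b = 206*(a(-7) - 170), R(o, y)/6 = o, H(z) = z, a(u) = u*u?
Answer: -26640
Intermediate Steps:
a(u) = u**2
R(o, y) = 6*o
b = -24926 (b = 206*((-7)**2 - 170) = 206*(49 - 170) = 206*(-121) = -24926)
(R(-190, -85) + H(-574)) + b = (6*(-190) - 574) - 24926 = (-1140 - 574) - 24926 = -1714 - 24926 = -26640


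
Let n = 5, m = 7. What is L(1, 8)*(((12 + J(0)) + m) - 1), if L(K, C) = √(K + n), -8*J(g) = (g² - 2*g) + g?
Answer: 18*√6 ≈ 44.091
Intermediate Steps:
J(g) = -g²/8 + g/8 (J(g) = -((g² - 2*g) + g)/8 = -(g² - g)/8 = -g²/8 + g/8)
L(K, C) = √(5 + K) (L(K, C) = √(K + 5) = √(5 + K))
L(1, 8)*(((12 + J(0)) + m) - 1) = √(5 + 1)*(((12 + (⅛)*0*(1 - 1*0)) + 7) - 1) = √6*(((12 + (⅛)*0*(1 + 0)) + 7) - 1) = √6*(((12 + (⅛)*0*1) + 7) - 1) = √6*(((12 + 0) + 7) - 1) = √6*((12 + 7) - 1) = √6*(19 - 1) = √6*18 = 18*√6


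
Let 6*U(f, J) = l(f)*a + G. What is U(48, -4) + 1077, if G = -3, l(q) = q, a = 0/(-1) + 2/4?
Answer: 2161/2 ≈ 1080.5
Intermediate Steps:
a = ½ (a = 0*(-1) + 2*(¼) = 0 + ½ = ½ ≈ 0.50000)
U(f, J) = -½ + f/12 (U(f, J) = (f*(½) - 3)/6 = (f/2 - 3)/6 = (-3 + f/2)/6 = -½ + f/12)
U(48, -4) + 1077 = (-½ + (1/12)*48) + 1077 = (-½ + 4) + 1077 = 7/2 + 1077 = 2161/2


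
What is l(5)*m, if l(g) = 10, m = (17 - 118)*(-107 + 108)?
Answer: -1010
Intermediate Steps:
m = -101 (m = -101*1 = -101)
l(5)*m = 10*(-101) = -1010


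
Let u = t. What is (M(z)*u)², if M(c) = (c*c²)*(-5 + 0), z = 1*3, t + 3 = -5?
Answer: 1166400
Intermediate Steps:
t = -8 (t = -3 - 5 = -8)
u = -8
z = 3
M(c) = -5*c³ (M(c) = c³*(-5) = -5*c³)
(M(z)*u)² = (-5*3³*(-8))² = (-5*27*(-8))² = (-135*(-8))² = 1080² = 1166400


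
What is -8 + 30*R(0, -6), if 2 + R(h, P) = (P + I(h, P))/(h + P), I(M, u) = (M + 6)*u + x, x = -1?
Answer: 147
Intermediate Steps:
I(M, u) = -1 + u*(6 + M) (I(M, u) = (M + 6)*u - 1 = (6 + M)*u - 1 = u*(6 + M) - 1 = -1 + u*(6 + M))
R(h, P) = -2 + (-1 + 7*P + P*h)/(P + h) (R(h, P) = -2 + (P + (-1 + 6*P + h*P))/(h + P) = -2 + (P + (-1 + 6*P + P*h))/(P + h) = -2 + (-1 + 7*P + P*h)/(P + h))
-8 + 30*R(0, -6) = -8 + 30*((-1 - 2*0 + 5*(-6) - 6*0)/(-6 + 0)) = -8 + 30*((-1 + 0 - 30 + 0)/(-6)) = -8 + 30*(-⅙*(-31)) = -8 + 30*(31/6) = -8 + 155 = 147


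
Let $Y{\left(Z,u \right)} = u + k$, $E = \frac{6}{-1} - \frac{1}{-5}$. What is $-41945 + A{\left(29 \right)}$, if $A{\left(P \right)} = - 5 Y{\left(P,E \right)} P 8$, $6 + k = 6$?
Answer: $-35217$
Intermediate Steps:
$k = 0$ ($k = -6 + 6 = 0$)
$E = - \frac{29}{5}$ ($E = 6 \left(-1\right) - - \frac{1}{5} = -6 + \frac{1}{5} = - \frac{29}{5} \approx -5.8$)
$Y{\left(Z,u \right)} = u$ ($Y{\left(Z,u \right)} = u + 0 = u$)
$A{\left(P \right)} = 232 P$ ($A{\left(P \right)} = \left(-5\right) \left(- \frac{29}{5}\right) P 8 = 29 P 8 = 232 P$)
$-41945 + A{\left(29 \right)} = -41945 + 232 \cdot 29 = -41945 + 6728 = -35217$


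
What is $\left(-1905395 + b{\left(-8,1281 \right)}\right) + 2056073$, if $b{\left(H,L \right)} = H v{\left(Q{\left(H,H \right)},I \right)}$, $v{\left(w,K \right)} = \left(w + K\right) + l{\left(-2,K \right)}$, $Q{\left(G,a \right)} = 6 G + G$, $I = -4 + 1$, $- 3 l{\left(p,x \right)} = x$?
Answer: $151142$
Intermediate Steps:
$l{\left(p,x \right)} = - \frac{x}{3}$
$I = -3$
$Q{\left(G,a \right)} = 7 G$
$v{\left(w,K \right)} = w + \frac{2 K}{3}$ ($v{\left(w,K \right)} = \left(w + K\right) - \frac{K}{3} = \left(K + w\right) - \frac{K}{3} = w + \frac{2 K}{3}$)
$b{\left(H,L \right)} = H \left(-2 + 7 H\right)$ ($b{\left(H,L \right)} = H \left(7 H + \frac{2}{3} \left(-3\right)\right) = H \left(7 H - 2\right) = H \left(-2 + 7 H\right)$)
$\left(-1905395 + b{\left(-8,1281 \right)}\right) + 2056073 = \left(-1905395 - 8 \left(-2 + 7 \left(-8\right)\right)\right) + 2056073 = \left(-1905395 - 8 \left(-2 - 56\right)\right) + 2056073 = \left(-1905395 - -464\right) + 2056073 = \left(-1905395 + 464\right) + 2056073 = -1904931 + 2056073 = 151142$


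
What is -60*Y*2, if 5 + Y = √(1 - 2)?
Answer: 600 - 120*I ≈ 600.0 - 120.0*I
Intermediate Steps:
Y = -5 + I (Y = -5 + √(1 - 2) = -5 + √(-1) = -5 + I ≈ -5.0 + 1.0*I)
-60*Y*2 = -60*(-5 + I)*2 = -12*(-25 + 5*I)*2 = (300 - 60*I)*2 = 600 - 120*I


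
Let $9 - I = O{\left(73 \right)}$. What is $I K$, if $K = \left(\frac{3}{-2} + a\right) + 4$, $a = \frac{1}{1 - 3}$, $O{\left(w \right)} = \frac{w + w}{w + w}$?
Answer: $16$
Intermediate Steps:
$O{\left(w \right)} = 1$ ($O{\left(w \right)} = \frac{2 w}{2 w} = 2 w \frac{1}{2 w} = 1$)
$a = - \frac{1}{2}$ ($a = \frac{1}{-2} = - \frac{1}{2} \approx -0.5$)
$I = 8$ ($I = 9 - 1 = 8$)
$K = 2$ ($K = \left(\frac{3}{-2} - \frac{1}{2}\right) + 4 = \left(3 \left(- \frac{1}{2}\right) - \frac{1}{2}\right) + 4 = \left(- \frac{3}{2} - \frac{1}{2}\right) + 4 = -2 + 4 = 2$)
$I K = 8 \cdot 2 = 16$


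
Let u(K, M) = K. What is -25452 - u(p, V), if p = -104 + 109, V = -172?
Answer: -25457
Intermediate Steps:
p = 5
-25452 - u(p, V) = -25452 - 1*5 = -25452 - 5 = -25457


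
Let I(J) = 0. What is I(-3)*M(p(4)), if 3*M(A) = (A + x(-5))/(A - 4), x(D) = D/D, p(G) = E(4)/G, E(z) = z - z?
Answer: 0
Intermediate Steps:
E(z) = 0
p(G) = 0 (p(G) = 0/G = 0)
x(D) = 1
M(A) = (1 + A)/(3*(-4 + A)) (M(A) = ((A + 1)/(A - 4))/3 = ((1 + A)/(-4 + A))/3 = (1 + A)/(3*(-4 + A)))
I(-3)*M(p(4)) = 0*((1 + 0)/(3*(-4 + 0))) = 0*((⅓)*1/(-4)) = 0*((⅓)*(-¼)*1) = 0*(-1/12) = 0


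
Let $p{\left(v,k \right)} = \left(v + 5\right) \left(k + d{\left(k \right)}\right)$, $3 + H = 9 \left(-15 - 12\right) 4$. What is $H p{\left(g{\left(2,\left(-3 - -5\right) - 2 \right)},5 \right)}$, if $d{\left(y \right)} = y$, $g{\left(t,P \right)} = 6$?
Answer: $-107250$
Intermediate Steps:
$H = -975$ ($H = -3 + 9 \left(-15 - 12\right) 4 = -3 + 9 \left(-27\right) 4 = -3 - 972 = -975$)
$p{\left(v,k \right)} = 2 k \left(5 + v\right)$ ($p{\left(v,k \right)} = \left(v + 5\right) \left(k + k\right) = \left(5 + v\right) 2 k = 2 k \left(5 + v\right)$)
$H p{\left(g{\left(2,\left(-3 - -5\right) - 2 \right)},5 \right)} = - 975 \cdot 2 \cdot 5 \left(5 + 6\right) = - 975 \cdot 2 \cdot 5 \cdot 11 = \left(-975\right) 110 = -107250$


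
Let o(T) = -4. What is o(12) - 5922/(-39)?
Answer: 1922/13 ≈ 147.85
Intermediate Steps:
o(12) - 5922/(-39) = -4 - 5922/(-39) = -4 - 5922*(-1)/39 = -4 - 141*(-14/13) = -4 + 1974/13 = 1922/13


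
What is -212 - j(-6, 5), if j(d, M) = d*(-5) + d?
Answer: -236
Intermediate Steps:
j(d, M) = -4*d (j(d, M) = -5*d + d = -4*d)
-212 - j(-6, 5) = -212 - (-4)*(-6) = -212 - 1*24 = -212 - 24 = -236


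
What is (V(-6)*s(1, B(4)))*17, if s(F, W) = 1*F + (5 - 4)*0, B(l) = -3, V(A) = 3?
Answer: 51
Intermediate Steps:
s(F, W) = F (s(F, W) = F + 1*0 = F + 0 = F)
(V(-6)*s(1, B(4)))*17 = (3*1)*17 = 3*17 = 51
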